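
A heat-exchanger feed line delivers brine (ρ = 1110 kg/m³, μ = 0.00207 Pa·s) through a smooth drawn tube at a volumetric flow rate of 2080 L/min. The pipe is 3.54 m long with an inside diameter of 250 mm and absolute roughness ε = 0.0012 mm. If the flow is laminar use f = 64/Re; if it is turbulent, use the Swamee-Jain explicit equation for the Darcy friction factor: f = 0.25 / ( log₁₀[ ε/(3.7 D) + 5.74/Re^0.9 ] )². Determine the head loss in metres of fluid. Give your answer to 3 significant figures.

Q = 2080 L/min = 2080/60000 = 0.03467 m³/s.
Cross-sectional area A = πD²/4 = π(0.25)²/4 = 0.04909 m²; mean velocity V = Q/A = 0.03467/0.04909 = 0.7062 m/s.
Reynolds number Re = ρVD/μ = 1110 · 0.7062 · 0.25 / 0.00207 = 9.467e+04.
Re > 4000 → turbulent. Relative roughness ε/D = 1.2e-06/0.25 = 4.8e-06. Swamee-Jain: f = 0.25/(log₁₀[4.8e-06/3.7 + 5.74/9.467e+04^0.9])² = 0.25/(log₁₀[1.3e-06 + 0.000191])² = 0.25/(-3.717)² = 0.0181.
Darcy-Weisbach: ΔP = f(L/D)(ρV²/2) = 0.0181·(3.54/0.25)·(1110·0.7062²/2) = 0.0181·14.16·276.8 = 70.93 Pa.
Head loss h_f = ΔP/(ρg) = 70.93/(1110·9.81) = 0.00651 m.

h_f ≈ 0.00651 m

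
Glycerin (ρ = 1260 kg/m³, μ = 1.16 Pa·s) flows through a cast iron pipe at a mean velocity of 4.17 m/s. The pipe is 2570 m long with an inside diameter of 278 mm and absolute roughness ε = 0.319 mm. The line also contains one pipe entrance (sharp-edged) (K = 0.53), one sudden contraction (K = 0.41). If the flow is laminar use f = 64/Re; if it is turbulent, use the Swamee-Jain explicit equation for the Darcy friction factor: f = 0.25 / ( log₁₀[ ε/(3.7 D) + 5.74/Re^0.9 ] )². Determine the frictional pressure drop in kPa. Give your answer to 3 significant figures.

Reynolds number Re = ρVD/μ = 1260 · 4.17 · 0.278 / 1.16 = 1259.
Re < 2300 → laminar flow, so f = 64/Re = 64/1259 = 0.05083 (the turbulent correlation is not needed).
Total minor-loss coefficient ΣK = 1·0.53 + 1·0.41 = 0.94.
ΔP = [f·L/D + ΣK]·(ρV²/2) = [0.05083·2570/0.278 + 0.94]·(1260·4.17²/2) = [469.9 + 0.94]·1.096e+04 = 5.158e+06 Pa.
ΔP = 5.158e+06 Pa = 5160 kPa.

ΔP ≈ 5160 kPa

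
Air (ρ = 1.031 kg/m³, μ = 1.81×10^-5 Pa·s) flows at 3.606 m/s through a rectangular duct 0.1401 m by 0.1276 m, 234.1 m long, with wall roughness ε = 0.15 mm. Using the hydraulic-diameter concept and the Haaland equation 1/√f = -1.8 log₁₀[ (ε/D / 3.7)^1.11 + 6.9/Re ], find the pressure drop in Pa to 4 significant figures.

Hydraulic diameter D_h = 4A/P = 4·(0.1401·0.1276)/(2·(0.1401+0.1276)) = 0.07151/0.5354 = 0.1336 m.
Re = ρVD_h/μ = 1.031·3.606·0.1336/1.81e-05 = 2.743e+04.
ε/D_h = 0.00015/0.1336 = 0.00112; Haaland gives 1/√f = -1.8 log₁₀[0.000125+0.000252] = 6.165, so f = 0.02631.
ΔP = f(L/D_h)(ρV²/2) = 0.02631·234.1/0.1336·6.703 = 309.2 Pa.

ΔP ≈ 309.2 Pa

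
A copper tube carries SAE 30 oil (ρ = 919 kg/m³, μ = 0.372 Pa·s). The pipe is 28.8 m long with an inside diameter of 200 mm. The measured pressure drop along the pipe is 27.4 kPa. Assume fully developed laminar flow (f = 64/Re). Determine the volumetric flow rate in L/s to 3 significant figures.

Q ≈ 100 L/s

For laminar flow, f = 64/Re with Re = ρVD/μ, so Darcy-Weisbach reduces to ΔP = 32μLV/D². Solving for V: V = ΔP·D²/(32μL) = 2.74e+04·(0.2)²/(32·0.372·28.8) = 3.197 m/s.
Check: Re = ρVD/μ = 919·3.197·0.2/0.372 = 1580 < 2300, so the laminar assumption holds.
Q = V·A = 3.197·(π/4·0.2²) = 0.1004 m³/s = 100 L/s.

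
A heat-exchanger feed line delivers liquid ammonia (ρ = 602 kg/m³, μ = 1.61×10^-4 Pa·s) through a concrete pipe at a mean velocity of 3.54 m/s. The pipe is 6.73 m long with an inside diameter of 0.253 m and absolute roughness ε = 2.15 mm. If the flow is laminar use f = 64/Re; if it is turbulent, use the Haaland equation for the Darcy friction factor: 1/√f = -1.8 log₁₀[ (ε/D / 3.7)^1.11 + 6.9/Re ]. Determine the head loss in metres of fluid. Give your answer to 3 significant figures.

h_f ≈ 0.611 m

Reynolds number Re = ρVD/μ = 602 · 3.54 · 0.253 / 0.000161 = 3.349e+06.
Re > 4000 → turbulent. Relative roughness ε/D = 0.00215/0.253 = 0.0085. Haaland: 1/√f = -1.8 log₁₀[(0.0085/3.7)^1.11 + 6.9/3.349e+06] = -1.8 log₁₀[0.00118 + 2.06e-06] = 5.271, so f = 0.03599.
Darcy-Weisbach: ΔP = f(L/D)(ρV²/2) = 0.03599·(6.73/0.253)·(602·3.54²/2) = 0.03599·26.6·3772 = 3611 Pa.
Head loss h_f = ΔP/(ρg) = 3611/(602·9.81) = 0.611 m.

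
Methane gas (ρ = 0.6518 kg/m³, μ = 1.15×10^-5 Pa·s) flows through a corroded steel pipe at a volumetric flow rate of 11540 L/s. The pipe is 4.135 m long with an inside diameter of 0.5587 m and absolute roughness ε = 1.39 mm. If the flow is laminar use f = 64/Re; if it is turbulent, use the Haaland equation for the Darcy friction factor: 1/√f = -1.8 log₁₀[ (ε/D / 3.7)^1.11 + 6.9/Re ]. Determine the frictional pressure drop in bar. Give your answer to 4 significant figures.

Q = 11540 L/s = 11540/1000 = 11.54 m³/s.
Cross-sectional area A = πD²/4 = π(0.5587)²/4 = 0.2452 m²; mean velocity V = Q/A = 11.54/0.2452 = 47.07 m/s.
Reynolds number Re = ρVD/μ = 0.6518 · 47.07 · 0.5587 / 1.15e-05 = 1.491e+06.
Re > 4000 → turbulent. Relative roughness ε/D = 0.00139/0.5587 = 0.00249. Haaland: 1/√f = -1.8 log₁₀[(0.00249/3.7)^1.11 + 6.9/1.491e+06] = -1.8 log₁₀[0.000301 + 4.63e-06] = 6.326, so f = 0.02498.
Darcy-Weisbach: ΔP = f(L/D)(ρV²/2) = 0.02498·(4.135/0.5587)·(0.6518·47.07²/2) = 0.02498·7.401·722.1 = 133.5 Pa.
ΔP = 133.5 Pa = 0.001335 bar.

ΔP ≈ 0.001335 bar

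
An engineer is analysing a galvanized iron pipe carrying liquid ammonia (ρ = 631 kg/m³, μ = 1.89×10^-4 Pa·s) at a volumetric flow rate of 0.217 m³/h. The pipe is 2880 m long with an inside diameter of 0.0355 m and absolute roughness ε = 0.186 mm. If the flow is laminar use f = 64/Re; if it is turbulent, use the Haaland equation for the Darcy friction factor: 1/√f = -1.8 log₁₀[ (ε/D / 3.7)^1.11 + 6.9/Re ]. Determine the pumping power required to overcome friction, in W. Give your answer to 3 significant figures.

P ≈ 0.228 W

Q = 0.217 m³/h = 0.217/3600 = 6.028e-05 m³/s.
Cross-sectional area A = πD²/4 = π(0.0355)²/4 = 0.0009898 m²; mean velocity V = Q/A = 6.028e-05/0.0009898 = 0.0609 m/s.
Reynolds number Re = ρVD/μ = 631 · 0.0609 · 0.0355 / 0.000189 = 7218.
Re > 4000 → turbulent. Relative roughness ε/D = 0.000186/0.0355 = 0.00524. Haaland: 1/√f = -1.8 log₁₀[(0.00524/3.7)^1.11 + 6.9/7218] = -1.8 log₁₀[0.000688 + 0.000956] = 5.011, so f = 0.03982.
Darcy-Weisbach: ΔP = f(L/D)(ρV²/2) = 0.03982·(2880/0.0355)·(631·0.0609²/2) = 0.03982·8.113e+04·1.17 = 3780 Pa.
Pumping power P = QΔP = 6.028e-05·3780 = 0.2278 W = 0.228 W.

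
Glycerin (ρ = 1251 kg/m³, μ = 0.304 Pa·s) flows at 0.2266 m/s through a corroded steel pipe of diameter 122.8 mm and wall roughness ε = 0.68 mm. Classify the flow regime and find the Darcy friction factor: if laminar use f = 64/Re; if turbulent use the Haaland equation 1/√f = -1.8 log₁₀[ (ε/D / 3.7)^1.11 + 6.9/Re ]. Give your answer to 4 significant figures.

Re = ρVD/μ = 1251·0.2266·0.1228/0.304 = 114.5.
Re < 2300 → laminar, so f = 64/Re = 0.5589 (roughness is irrelevant in laminar flow).

f ≈ 0.5589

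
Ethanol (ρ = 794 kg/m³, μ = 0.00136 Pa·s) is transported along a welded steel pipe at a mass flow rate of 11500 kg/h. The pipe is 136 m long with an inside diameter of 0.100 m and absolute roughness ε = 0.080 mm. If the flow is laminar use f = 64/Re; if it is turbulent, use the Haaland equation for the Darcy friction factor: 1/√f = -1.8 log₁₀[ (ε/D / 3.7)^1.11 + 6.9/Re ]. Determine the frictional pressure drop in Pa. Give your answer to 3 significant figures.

ṁ = 11500 kg/h = 11500/3600 = 3.194 kg/s.
A = πD²/4 = π(0.1)²/4 = 0.007854 m²; mean velocity V = ṁ/(ρA) = 3.194/(794 · 0.007854) = 0.5123 m/s.
Reynolds number Re = ρVD/μ = 794 · 0.5123 · 0.1 / 0.00136 = 2.991e+04.
Re > 4000 → turbulent. Relative roughness ε/D = 8e-05/0.1 = 0.0008. Haaland: 1/√f = -1.8 log₁₀[(0.0008/3.7)^1.11 + 6.9/2.991e+04] = -1.8 log₁₀[8.55e-05 + 0.000231] = 6.3, so f = 0.02519.
Darcy-Weisbach: ΔP = f(L/D)(ρV²/2) = 0.02519·(136/0.1)·(794·0.5123²/2) = 0.02519·1360·104.2 = 3569 Pa.

ΔP ≈ 3570 Pa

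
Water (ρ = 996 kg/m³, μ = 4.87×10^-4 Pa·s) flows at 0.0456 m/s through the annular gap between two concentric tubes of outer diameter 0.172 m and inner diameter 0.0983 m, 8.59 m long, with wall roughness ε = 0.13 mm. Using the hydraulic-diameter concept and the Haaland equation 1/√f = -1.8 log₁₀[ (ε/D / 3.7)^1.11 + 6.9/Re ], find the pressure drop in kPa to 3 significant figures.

Hydraulic diameter D_h = 4A/P = D_o - D_i = 0.172 - 0.0983 = 0.0737 m.
Re = ρVD_h/μ = 996·0.0456·0.0737/0.000487 = 6873.
ε/D_h = 0.00013/0.0737 = 0.00176; Haaland gives 1/√f = -1.8 log₁₀[0.000206+0.001] = 5.251, so f = 0.03626.
ΔP = f(L/D_h)(ρV²/2) = 0.03626·8.59/0.0737·1.036 = 4.377 Pa.
ΔP = 0.00438 kPa.

ΔP ≈ 0.00438 kPa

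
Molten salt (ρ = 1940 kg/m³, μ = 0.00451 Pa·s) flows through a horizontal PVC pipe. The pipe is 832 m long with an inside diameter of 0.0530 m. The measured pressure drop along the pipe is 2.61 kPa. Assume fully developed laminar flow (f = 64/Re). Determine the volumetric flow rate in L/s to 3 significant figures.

Q ≈ 0.135 L/s

For laminar flow, f = 64/Re with Re = ρVD/μ, so Darcy-Weisbach reduces to ΔP = 32μLV/D². Solving for V: V = ΔP·D²/(32μL) = 2610·(0.053)²/(32·0.00451·832) = 0.06106 m/s.
Check: Re = ρVD/μ = 1940·0.06106·0.053/0.00451 = 1392 < 2300, so the laminar assumption holds.
Q = V·A = 0.06106·(π/4·0.053²) = 0.0001347 m³/s = 0.135 L/s.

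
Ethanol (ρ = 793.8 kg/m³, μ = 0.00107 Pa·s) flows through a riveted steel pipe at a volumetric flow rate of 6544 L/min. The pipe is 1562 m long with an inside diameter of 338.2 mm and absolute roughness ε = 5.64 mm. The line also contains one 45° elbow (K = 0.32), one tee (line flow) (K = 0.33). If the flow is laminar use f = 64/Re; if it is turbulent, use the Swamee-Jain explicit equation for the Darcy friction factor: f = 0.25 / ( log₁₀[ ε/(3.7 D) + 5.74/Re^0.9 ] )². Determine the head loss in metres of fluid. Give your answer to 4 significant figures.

Q = 6544 L/min = 6544/60000 = 0.1091 m³/s.
Cross-sectional area A = πD²/4 = π(0.3382)²/4 = 0.08983 m²; mean velocity V = Q/A = 0.1091/0.08983 = 1.214 m/s.
Reynolds number Re = ρVD/μ = 793.8 · 1.214 · 0.3382 / 0.00107 = 3.046e+05.
Re > 4000 → turbulent. Relative roughness ε/D = 0.00564/0.3382 = 0.0167. Swamee-Jain: f = 0.25/(log₁₀[0.0167/3.7 + 5.74/3.046e+05^0.9])² = 0.25/(log₁₀[0.00451 + 6.66e-05])² = 0.25/(-2.34)² = 0.04567.
Total minor-loss coefficient ΣK = 1·0.32 + 1·0.33 = 0.65.
ΔP = [f·L/D + ΣK]·(ρV²/2) = [0.04567·1562/0.3382 + 0.65]·(793.8·1.214²/2) = [210.9 + 0.65]·585 = 1.238e+05 Pa.
Head loss h_f = ΔP/(ρg) = 1.238e+05/(793.8·9.81) = 15.90 m.

h_f ≈ 15.90 m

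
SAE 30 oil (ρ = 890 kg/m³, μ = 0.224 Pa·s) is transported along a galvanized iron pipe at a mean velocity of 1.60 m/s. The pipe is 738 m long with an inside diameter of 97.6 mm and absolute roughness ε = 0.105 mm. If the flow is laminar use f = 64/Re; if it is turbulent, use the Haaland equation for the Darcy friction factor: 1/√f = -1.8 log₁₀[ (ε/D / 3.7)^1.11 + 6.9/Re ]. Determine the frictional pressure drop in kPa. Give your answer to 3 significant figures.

ΔP ≈ 889 kPa

Reynolds number Re = ρVD/μ = 890 · 1.6 · 0.0976 / 0.224 = 620.5.
Re < 2300 → laminar flow, so f = 64/Re = 64/620.5 = 0.1031 (the turbulent correlation is not needed).
Darcy-Weisbach: ΔP = f(L/D)(ρV²/2) = 0.1031·(738/0.0976)·(890·1.6²/2) = 0.1031·7561·1139 = 8.885e+05 Pa.
ΔP = 8.885e+05 Pa = 889 kPa.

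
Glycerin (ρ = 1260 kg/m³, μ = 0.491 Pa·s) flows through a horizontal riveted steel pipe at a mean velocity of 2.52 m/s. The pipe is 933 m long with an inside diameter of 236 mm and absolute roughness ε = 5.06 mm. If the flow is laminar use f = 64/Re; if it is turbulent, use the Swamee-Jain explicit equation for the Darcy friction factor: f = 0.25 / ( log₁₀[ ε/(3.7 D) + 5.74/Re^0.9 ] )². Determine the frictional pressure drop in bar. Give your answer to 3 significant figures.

ΔP ≈ 6.63 bar

Reynolds number Re = ρVD/μ = 1260 · 2.52 · 0.236 / 0.491 = 1526.
Re < 2300 → laminar flow, so f = 64/Re = 64/1526 = 0.04194 (the turbulent correlation is not needed).
Darcy-Weisbach: ΔP = f(L/D)(ρV²/2) = 0.04194·(933/0.236)·(1260·2.52²/2) = 0.04194·3953·4001 = 6.633e+05 Pa.
ΔP = 6.633e+05 Pa = 6.63 bar.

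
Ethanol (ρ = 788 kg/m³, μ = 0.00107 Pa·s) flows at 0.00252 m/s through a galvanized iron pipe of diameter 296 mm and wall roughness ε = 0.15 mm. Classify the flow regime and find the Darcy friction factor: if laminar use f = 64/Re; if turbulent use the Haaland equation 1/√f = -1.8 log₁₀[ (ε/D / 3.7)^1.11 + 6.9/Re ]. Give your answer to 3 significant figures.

f ≈ 0.117

Re = ρVD/μ = 788·0.00252·0.296/0.00107 = 549.3.
Re < 2300 → laminar, so f = 64/Re = 0.1165 (roughness is irrelevant in laminar flow).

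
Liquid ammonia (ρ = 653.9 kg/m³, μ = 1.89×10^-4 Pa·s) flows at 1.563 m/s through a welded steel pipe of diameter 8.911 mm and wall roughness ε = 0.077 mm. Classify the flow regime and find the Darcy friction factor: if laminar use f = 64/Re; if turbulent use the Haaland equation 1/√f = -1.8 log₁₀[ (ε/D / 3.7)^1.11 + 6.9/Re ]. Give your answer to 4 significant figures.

f ≈ 0.03742

Re = ρVD/μ = 653.9·1.563·0.008911/0.000189 = 4.819e+04.
Re > 4000 → turbulent. ε/D = 7.7e-05/0.008911 = 0.00864; Haaland: 1/√f = -1.8 log₁₀[0.0012 + 0.000143] = 5.17, so f = 0.03742.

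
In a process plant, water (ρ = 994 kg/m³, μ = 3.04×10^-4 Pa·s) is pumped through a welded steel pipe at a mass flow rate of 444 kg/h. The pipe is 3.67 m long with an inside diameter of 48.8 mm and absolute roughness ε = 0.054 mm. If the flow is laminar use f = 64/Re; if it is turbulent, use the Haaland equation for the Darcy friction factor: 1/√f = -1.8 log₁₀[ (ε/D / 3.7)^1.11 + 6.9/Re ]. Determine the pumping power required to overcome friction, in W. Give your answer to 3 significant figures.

ṁ = 444 kg/h = 444/3600 = 0.1233 kg/s.
A = πD²/4 = π(0.0488)²/4 = 0.00187 m²; mean velocity V = ṁ/(ρA) = 0.1233/(994 · 0.00187) = 0.06634 m/s.
Reynolds number Re = ρVD/μ = 994 · 0.06634 · 0.0488 / 0.000304 = 1.059e+04.
Re > 4000 → turbulent. Relative roughness ε/D = 5.4e-05/0.0488 = 0.00111. Haaland: 1/√f = -1.8 log₁₀[(0.00111/3.7)^1.11 + 6.9/1.059e+04] = -1.8 log₁₀[0.000122 + 0.000652] = 5.6, so f = 0.03189.
Darcy-Weisbach: ΔP = f(L/D)(ρV²/2) = 0.03189·(3.67/0.0488)·(994·0.06634²/2) = 0.03189·75.2·2.187 = 5.245 Pa.
Q = ṁ/ρ = 0.1233/994 = 0.0001241 m³/s.
Pumping power P = QΔP = 0.0001241·5.245 = 6.508×10^-4 W = 6.51×10^-4 W.

P ≈ 6.51×10^-4 W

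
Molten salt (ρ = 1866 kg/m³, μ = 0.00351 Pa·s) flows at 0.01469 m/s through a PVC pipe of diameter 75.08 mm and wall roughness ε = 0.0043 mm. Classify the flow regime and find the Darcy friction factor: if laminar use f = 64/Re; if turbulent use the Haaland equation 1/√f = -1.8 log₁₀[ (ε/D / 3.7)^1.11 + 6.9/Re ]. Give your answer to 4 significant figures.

f ≈ 0.1092

Re = ρVD/μ = 1866·0.01469·0.07508/0.00351 = 586.3.
Re < 2300 → laminar, so f = 64/Re = 0.1092 (roughness is irrelevant in laminar flow).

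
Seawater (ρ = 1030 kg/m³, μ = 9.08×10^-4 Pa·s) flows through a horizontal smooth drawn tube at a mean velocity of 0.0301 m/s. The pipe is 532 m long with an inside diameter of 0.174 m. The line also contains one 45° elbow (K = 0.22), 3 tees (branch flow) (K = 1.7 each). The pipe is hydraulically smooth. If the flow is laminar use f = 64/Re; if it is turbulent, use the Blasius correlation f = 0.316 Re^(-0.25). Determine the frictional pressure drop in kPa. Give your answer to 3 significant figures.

Reynolds number Re = ρVD/μ = 1030 · 0.0301 · 0.174 / 0.000908 = 5941.
Re > 4000 → turbulent. Smooth-pipe (Blasius): f = 0.316 Re^(-0.25) = 0.316/(5941)^0.25 = 0.03599.
Total minor-loss coefficient ΣK = 1·0.22 + 3·1.7 = 5.32.
ΔP = [f·L/D + ΣK]·(ρV²/2) = [0.03599·532/0.174 + 5.32]·(1030·0.0301²/2) = [110 + 5.32]·0.4666 = 53.83 Pa.
ΔP = 53.83 Pa = 0.0538 kPa.

ΔP ≈ 0.0538 kPa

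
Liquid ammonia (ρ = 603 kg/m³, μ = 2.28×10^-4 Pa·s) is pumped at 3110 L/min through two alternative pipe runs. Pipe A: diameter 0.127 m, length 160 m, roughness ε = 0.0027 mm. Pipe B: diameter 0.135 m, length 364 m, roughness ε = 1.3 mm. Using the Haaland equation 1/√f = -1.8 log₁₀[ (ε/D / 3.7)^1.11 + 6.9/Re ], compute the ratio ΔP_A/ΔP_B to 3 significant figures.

ΔP_A/ΔP_B ≈ 0.182

Pipe A: V = Q/A = 0.05183/0.01267 = 4.092 m/s; Re = 1.374e+06; ε/D = 2.13e-05; Haaland → f = 0.01148; ΔP_A = f(L/D)(ρV²/2) = 7.303e+04 Pa.
Pipe B: V = Q/A = 0.05183/0.01431 = 3.621 m/s; Re = 1.293e+06; ε/D = 0.00963; Haaland → f = 0.03754; ΔP_B = f(L/D)(ρV²/2) = 4.002e+05 Pa.
ΔP_A/ΔP_B = 7.303e+04/4.002e+05 = 0.182.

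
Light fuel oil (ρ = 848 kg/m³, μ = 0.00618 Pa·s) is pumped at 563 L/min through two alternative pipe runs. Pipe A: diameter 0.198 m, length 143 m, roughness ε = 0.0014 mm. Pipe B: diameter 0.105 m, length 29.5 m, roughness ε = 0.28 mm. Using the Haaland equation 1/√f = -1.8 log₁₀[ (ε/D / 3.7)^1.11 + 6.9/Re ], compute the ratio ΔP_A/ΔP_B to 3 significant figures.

ΔP_A/ΔP_B ≈ 0.208

Pipe A: V = Q/A = 0.009383/0.03079 = 0.3047 m/s; Re = 8280; ε/D = 7.07e-06; Haaland → f = 0.03256; ΔP_A = f(L/D)(ρV²/2) = 925.9 Pa.
Pipe B: V = Q/A = 0.009383/0.008659 = 1.084 m/s; Re = 1.561e+04; ε/D = 0.00267; Haaland → f = 0.03181; ΔP_B = f(L/D)(ρV²/2) = 4449 Pa.
ΔP_A/ΔP_B = 925.9/4449 = 0.208.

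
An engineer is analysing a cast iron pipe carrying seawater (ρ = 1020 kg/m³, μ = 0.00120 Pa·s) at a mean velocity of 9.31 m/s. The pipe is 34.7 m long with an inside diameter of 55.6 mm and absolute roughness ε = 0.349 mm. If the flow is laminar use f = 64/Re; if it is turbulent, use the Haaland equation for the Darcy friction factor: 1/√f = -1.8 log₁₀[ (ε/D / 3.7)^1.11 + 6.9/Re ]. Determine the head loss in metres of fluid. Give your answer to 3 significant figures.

Reynolds number Re = ρVD/μ = 1020 · 9.31 · 0.0556 / 0.0012 = 4.4e+05.
Re > 4000 → turbulent. Relative roughness ε/D = 0.000349/0.0556 = 0.00628. Haaland: 1/√f = -1.8 log₁₀[(0.00628/3.7)^1.11 + 6.9/4.4e+05] = -1.8 log₁₀[0.000841 + 1.57e-05] = 5.521, so f = 0.03281.
Darcy-Weisbach: ΔP = f(L/D)(ρV²/2) = 0.03281·(34.7/0.0556)·(1020·9.31²/2) = 0.03281·624.1·4.42e+04 = 9.051e+05 Pa.
Head loss h_f = ΔP/(ρg) = 9.051e+05/(1020·9.81) = 90.5 m.

h_f ≈ 90.5 m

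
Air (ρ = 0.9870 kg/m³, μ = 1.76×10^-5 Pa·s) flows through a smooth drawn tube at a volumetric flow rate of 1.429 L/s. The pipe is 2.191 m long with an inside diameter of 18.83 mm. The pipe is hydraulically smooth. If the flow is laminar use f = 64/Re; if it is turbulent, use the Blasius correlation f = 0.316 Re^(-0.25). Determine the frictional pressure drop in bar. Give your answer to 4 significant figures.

Q = 1.429 L/s = 1.429/1000 = 0.001429 m³/s.
Cross-sectional area A = πD²/4 = π(0.01883)²/4 = 0.0002785 m²; mean velocity V = Q/A = 0.001429/0.0002785 = 5.131 m/s.
Reynolds number Re = ρVD/μ = 0.987 · 5.131 · 0.01883 / 1.76e-05 = 5419.
Re > 4000 → turbulent. Smooth-pipe (Blasius): f = 0.316 Re^(-0.25) = 0.316/(5419)^0.25 = 0.03683.
Darcy-Weisbach: ΔP = f(L/D)(ρV²/2) = 0.03683·(2.191/0.01883)·(0.987·5.131²/2) = 0.03683·116.4·12.99 = 55.69 Pa.
ΔP = 55.69 Pa = 5.569×10^-4 bar.

ΔP ≈ 5.569×10^-4 bar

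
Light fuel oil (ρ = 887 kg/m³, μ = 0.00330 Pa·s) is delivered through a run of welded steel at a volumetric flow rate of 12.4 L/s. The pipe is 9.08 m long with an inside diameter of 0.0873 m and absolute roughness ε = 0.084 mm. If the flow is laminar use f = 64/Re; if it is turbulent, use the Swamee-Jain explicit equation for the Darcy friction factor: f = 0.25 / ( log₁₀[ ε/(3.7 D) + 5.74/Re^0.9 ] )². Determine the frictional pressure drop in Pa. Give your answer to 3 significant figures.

ΔP ≈ 4780 Pa

Q = 12.4 L/s = 12.4/1000 = 0.0124 m³/s.
Cross-sectional area A = πD²/4 = π(0.0873)²/4 = 0.005986 m²; mean velocity V = Q/A = 0.0124/0.005986 = 2.072 m/s.
Reynolds number Re = ρVD/μ = 887 · 2.072 · 0.0873 / 0.0033 = 4.861e+04.
Re > 4000 → turbulent. Relative roughness ε/D = 8.4e-05/0.0873 = 0.000962. Swamee-Jain: f = 0.25/(log₁₀[0.000962/3.7 + 5.74/4.861e+04^0.9])² = 0.25/(log₁₀[0.00026 + 0.000347])² = 0.25/(-3.216)² = 0.02416.
Darcy-Weisbach: ΔP = f(L/D)(ρV²/2) = 0.02416·(9.08/0.0873)·(887·2.072²/2) = 0.02416·104·1903 = 4784 Pa.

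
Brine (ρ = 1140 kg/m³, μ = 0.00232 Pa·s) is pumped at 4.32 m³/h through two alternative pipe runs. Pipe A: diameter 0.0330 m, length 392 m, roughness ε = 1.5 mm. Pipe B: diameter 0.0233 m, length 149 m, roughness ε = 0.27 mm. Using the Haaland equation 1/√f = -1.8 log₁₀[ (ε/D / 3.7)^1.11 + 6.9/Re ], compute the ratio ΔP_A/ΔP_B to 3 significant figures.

ΔP_A/ΔP_B ≈ 0.776

Pipe A: V = Q/A = 0.0012/0.0008553 = 1.403 m/s; Re = 2.275e+04; ε/D = 0.0455; Haaland → f = 0.06974; ΔP_A = f(L/D)(ρV²/2) = 9.295e+05 Pa.
Pipe B: V = Q/A = 0.0012/0.0004264 = 2.814 m/s; Re = 3.222e+04; ε/D = 0.0116; Haaland → f = 0.0415; ΔP_B = f(L/D)(ρV²/2) = 1.198e+06 Pa.
ΔP_A/ΔP_B = 9.295e+05/1.198e+06 = 0.776.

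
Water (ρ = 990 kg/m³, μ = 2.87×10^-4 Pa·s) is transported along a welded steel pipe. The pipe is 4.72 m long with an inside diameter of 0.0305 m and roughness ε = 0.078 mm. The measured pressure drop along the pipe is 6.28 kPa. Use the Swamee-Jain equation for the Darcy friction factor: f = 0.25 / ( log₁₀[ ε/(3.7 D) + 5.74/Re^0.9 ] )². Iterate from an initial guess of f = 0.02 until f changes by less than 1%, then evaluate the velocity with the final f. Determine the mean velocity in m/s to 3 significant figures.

Rearranging Darcy-Weisbach: V = √(2·ΔP·D/(f·L·ρ)). With ε/D = 7.8e-05/0.0305 = 0.00256, iterate starting from f = 0.02:
  f = 0.02 → V = √(2·6280·0.0305/(0.02·4.72·990)) = 2.025 m/s; Re = ρVD/μ = 2.13e+05; f → 0.02591
  f = 0.02591 → V = 1.779 m/s; Re = 1.871e+05; f → 0.02602
Converged (Δf/f < 1%). With the final f = 0.02602: V = √(2·6280·0.0305/(0.02602·4.72·990)) = 1.775 m/s.

V ≈ 1.78 m/s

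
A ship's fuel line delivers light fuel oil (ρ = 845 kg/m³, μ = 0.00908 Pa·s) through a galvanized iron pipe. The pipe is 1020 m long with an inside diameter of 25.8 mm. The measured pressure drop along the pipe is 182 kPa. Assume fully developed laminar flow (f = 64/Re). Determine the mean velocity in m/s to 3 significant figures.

For laminar flow, f = 64/Re with Re = ρVD/μ, so Darcy-Weisbach reduces to ΔP = 32μLV/D². Solving for V: V = ΔP·D²/(32μL) = 1.82e+05·(0.0258)²/(32·0.00908·1020) = 0.4088 m/s.
Check: Re = ρVD/μ = 845·0.4088·0.0258/0.00908 = 981.4 < 2300, so the laminar assumption holds.

V ≈ 0.409 m/s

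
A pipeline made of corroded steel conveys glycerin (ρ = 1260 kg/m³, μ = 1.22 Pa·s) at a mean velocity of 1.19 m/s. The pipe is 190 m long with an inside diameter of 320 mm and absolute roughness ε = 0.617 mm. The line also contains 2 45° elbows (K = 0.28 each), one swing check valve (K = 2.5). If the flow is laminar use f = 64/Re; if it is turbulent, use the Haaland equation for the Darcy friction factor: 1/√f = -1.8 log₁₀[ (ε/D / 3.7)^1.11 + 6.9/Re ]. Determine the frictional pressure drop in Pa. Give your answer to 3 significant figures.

ΔP ≈ 88900 Pa

Reynolds number Re = ρVD/μ = 1260 · 1.19 · 0.32 / 1.22 = 393.3.
Re < 2300 → laminar flow, so f = 64/Re = 64/393.3 = 0.1627 (the turbulent correlation is not needed).
Total minor-loss coefficient ΣK = 2·0.28 + 1·2.5 = 3.06.
ΔP = [f·L/D + ΣK]·(ρV²/2) = [0.1627·190/0.32 + 3.06]·(1260·1.19²/2) = [96.62 + 3.06]·892.1 = 8.893e+04 Pa.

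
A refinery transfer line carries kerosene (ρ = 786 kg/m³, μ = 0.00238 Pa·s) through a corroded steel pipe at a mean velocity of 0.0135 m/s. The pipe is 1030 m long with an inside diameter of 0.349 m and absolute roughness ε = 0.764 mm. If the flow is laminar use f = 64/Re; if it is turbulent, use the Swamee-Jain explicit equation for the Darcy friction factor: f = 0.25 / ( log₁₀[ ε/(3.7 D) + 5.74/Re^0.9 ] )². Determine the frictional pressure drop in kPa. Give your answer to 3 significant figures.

Reynolds number Re = ρVD/μ = 786 · 0.0135 · 0.349 / 0.00238 = 1556.
Re < 2300 → laminar flow, so f = 64/Re = 64/1556 = 0.04113 (the turbulent correlation is not needed).
Darcy-Weisbach: ΔP = f(L/D)(ρV²/2) = 0.04113·(1030/0.349)·(786·0.0135²/2) = 0.04113·2951·0.07162 = 8.695 Pa.
ΔP = 8.695 Pa = 0.00869 kPa.

ΔP ≈ 0.00869 kPa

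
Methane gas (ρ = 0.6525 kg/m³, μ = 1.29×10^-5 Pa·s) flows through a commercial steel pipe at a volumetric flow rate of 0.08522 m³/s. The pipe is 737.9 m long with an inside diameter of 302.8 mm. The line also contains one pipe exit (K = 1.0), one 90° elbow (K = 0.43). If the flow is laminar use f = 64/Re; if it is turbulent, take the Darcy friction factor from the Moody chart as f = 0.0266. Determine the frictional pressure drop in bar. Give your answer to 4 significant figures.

Cross-sectional area A = πD²/4 = π(0.3028)²/4 = 0.07201 m²; mean velocity V = Q/A = 0.08522/0.07201 = 1.183 m/s.
Reynolds number Re = ρVD/μ = 0.6525 · 1.183 · 0.3028 / 1.29e-05 = 1.813e+04.
Re > 4000 → turbulent; use the Moody-chart value f = 0.0266.
Total minor-loss coefficient ΣK = 1·1 + 1·0.43 = 1.43.
ΔP = [f·L/D + ΣK]·(ρV²/2) = [0.0266·737.9/0.3028 + 1.43]·(0.6525·1.183²/2) = [64.82 + 1.43]·0.4569 = 30.27 Pa.
ΔP = 30.27 Pa = 3.027×10^-4 bar.

ΔP ≈ 3.027×10^-4 bar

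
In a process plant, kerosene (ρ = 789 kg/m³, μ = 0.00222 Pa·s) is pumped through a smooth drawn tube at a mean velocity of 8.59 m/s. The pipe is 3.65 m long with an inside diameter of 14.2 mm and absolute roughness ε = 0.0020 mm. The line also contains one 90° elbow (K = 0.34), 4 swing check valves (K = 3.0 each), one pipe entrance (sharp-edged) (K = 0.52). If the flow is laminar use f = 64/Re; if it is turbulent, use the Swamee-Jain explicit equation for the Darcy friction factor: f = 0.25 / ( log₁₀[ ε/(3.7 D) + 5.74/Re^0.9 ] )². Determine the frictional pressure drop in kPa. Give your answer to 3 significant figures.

Reynolds number Re = ρVD/μ = 789 · 8.59 · 0.0142 / 0.00222 = 4.335e+04.
Re > 4000 → turbulent. Relative roughness ε/D = 2e-06/0.0142 = 0.000141. Swamee-Jain: f = 0.25/(log₁₀[0.000141/3.7 + 5.74/4.335e+04^0.9])² = 0.25/(log₁₀[3.81e-05 + 0.000385])² = 0.25/(-3.373)² = 0.02197.
Total minor-loss coefficient ΣK = 1·0.34 + 4·3 + 1·0.52 = 12.9.
ΔP = [f·L/D + ΣK]·(ρV²/2) = [0.02197·3.65/0.0142 + 12.9]·(789·8.59²/2) = [5.647 + 12.9]·2.911e+04 = 5.387e+05 Pa.
ΔP = 5.387e+05 Pa = 539 kPa.

ΔP ≈ 539 kPa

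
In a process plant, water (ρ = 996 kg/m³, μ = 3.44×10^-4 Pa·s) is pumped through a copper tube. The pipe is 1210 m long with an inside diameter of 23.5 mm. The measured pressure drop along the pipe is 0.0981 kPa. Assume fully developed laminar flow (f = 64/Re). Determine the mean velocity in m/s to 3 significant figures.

For laminar flow, f = 64/Re with Re = ρVD/μ, so Darcy-Weisbach reduces to ΔP = 32μLV/D². Solving for V: V = ΔP·D²/(32μL) = 98.1·(0.0235)²/(32·0.000344·1210) = 0.004067 m/s.
Check: Re = ρVD/μ = 996·0.004067·0.0235/0.000344 = 276.7 < 2300, so the laminar assumption holds.

V ≈ 0.00407 m/s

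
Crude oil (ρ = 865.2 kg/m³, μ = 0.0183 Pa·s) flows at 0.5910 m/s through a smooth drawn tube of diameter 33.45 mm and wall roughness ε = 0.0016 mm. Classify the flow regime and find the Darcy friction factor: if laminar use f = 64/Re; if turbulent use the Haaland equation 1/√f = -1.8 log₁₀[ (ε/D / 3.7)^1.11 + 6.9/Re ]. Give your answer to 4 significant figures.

Re = ρVD/μ = 865.2·0.591·0.03345/0.0183 = 934.7.
Re < 2300 → laminar, so f = 64/Re = 0.06847 (roughness is irrelevant in laminar flow).

f ≈ 0.06847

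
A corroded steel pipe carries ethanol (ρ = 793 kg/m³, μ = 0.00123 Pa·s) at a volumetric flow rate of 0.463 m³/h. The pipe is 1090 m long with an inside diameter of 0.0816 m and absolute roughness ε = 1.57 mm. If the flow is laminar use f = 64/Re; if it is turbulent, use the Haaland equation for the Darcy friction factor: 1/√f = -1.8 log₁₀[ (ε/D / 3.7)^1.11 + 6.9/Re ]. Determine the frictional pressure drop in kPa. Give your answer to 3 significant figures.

ΔP ≈ 0.158 kPa

Q = 0.463 m³/h = 0.463/3600 = 0.0001286 m³/s.
Cross-sectional area A = πD²/4 = π(0.0816)²/4 = 0.00523 m²; mean velocity V = Q/A = 0.0001286/0.00523 = 0.02459 m/s.
Reynolds number Re = ρVD/μ = 793 · 0.02459 · 0.0816 / 0.00123 = 1294.
Re < 2300 → laminar flow, so f = 64/Re = 64/1294 = 0.04947 (the turbulent correlation is not needed).
Darcy-Weisbach: ΔP = f(L/D)(ρV²/2) = 0.04947·(1090/0.0816)·(793·0.02459²/2) = 0.04947·1.336e+04·0.2398 = 158.5 Pa.
ΔP = 158.5 Pa = 0.158 kPa.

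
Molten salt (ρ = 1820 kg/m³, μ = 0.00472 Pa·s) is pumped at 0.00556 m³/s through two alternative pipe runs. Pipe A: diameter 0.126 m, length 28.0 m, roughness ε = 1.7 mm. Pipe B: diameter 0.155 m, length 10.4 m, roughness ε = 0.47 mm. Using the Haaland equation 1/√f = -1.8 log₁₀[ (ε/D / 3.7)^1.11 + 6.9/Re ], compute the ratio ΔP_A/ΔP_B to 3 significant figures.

Pipe A: V = Q/A = 0.00556/0.01247 = 0.4459 m/s; Re = 2.166e+04; ε/D = 0.0135; Haaland → f = 0.04425; ΔP_A = f(L/D)(ρV²/2) = 1779 Pa.
Pipe B: V = Q/A = 0.00556/0.01887 = 0.2947 m/s; Re = 1.761e+04; ε/D = 0.00303; Haaland → f = 0.0318; ΔP_B = f(L/D)(ρV²/2) = 168.6 Pa.
ΔP_A/ΔP_B = 1779/168.6 = 10.6.

ΔP_A/ΔP_B ≈ 10.6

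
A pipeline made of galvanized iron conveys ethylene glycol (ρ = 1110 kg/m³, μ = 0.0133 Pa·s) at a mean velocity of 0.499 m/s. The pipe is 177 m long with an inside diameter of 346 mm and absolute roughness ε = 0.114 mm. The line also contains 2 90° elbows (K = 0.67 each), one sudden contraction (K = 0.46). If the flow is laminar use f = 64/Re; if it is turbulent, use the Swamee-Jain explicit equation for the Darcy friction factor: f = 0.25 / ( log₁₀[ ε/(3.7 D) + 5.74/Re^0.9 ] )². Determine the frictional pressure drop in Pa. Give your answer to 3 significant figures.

ΔP ≈ 2280 Pa

Reynolds number Re = ρVD/μ = 1110 · 0.499 · 0.346 / 0.0133 = 1.441e+04.
Re > 4000 → turbulent. Relative roughness ε/D = 0.000114/0.346 = 0.000329. Swamee-Jain: f = 0.25/(log₁₀[0.000329/3.7 + 5.74/1.441e+04^0.9])² = 0.25/(log₁₀[8.9e-05 + 0.00104])² = 0.25/(-2.948)² = 0.02876.
Total minor-loss coefficient ΣK = 2·0.67 + 1·0.46 = 1.8.
ΔP = [f·L/D + ΣK]·(ρV²/2) = [0.02876·177/0.346 + 1.8]·(1110·0.499²/2) = [14.71 + 1.8]·138.2 = 2282 Pa.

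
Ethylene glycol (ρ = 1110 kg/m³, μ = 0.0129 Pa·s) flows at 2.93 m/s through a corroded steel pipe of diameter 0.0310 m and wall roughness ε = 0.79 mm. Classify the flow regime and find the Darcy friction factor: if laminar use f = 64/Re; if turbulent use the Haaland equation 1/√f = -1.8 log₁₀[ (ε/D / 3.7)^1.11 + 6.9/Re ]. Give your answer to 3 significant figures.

f ≈ 0.0577

Re = ρVD/μ = 1110·2.93·0.031/0.0129 = 7816.
Re > 4000 → turbulent. ε/D = 0.00079/0.031 = 0.0255; Haaland: 1/√f = -1.8 log₁₀[0.00398 + 0.000883] = 4.163, so f = 0.0577.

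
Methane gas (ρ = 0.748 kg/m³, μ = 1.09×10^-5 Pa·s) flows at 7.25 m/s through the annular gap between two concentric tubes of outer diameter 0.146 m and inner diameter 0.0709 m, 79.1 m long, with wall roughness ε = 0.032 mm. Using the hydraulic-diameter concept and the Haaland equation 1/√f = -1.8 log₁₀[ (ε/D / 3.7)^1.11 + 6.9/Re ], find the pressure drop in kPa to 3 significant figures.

Hydraulic diameter D_h = 4A/P = D_o - D_i = 0.146 - 0.0709 = 0.0751 m.
Re = ρVD_h/μ = 0.748·7.25·0.0751/1.09e-05 = 3.736e+04.
ε/D_h = 3.2e-05/0.0751 = 0.000426; Haaland gives 1/√f = -1.8 log₁₀[4.25e-05+0.000185] = 6.559, so f = 0.02325.
ΔP = f(L/D_h)(ρV²/2) = 0.02325·79.1/0.0751·19.66 = 481.3 Pa.
ΔP = 0.481 kPa.

ΔP ≈ 0.481 kPa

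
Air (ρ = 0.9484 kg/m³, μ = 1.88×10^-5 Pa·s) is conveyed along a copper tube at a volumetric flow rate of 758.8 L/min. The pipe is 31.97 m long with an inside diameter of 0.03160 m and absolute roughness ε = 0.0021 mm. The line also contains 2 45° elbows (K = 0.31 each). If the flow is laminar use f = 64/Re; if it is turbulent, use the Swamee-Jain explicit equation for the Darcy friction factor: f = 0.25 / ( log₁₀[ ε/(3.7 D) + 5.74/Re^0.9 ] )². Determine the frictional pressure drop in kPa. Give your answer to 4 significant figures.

Q = 758.8 L/min = 758.8/60000 = 0.01265 m³/s.
Cross-sectional area A = πD²/4 = π(0.0316)²/4 = 0.0007843 m²; mean velocity V = Q/A = 0.01265/0.0007843 = 16.13 m/s.
Reynolds number Re = ρVD/μ = 0.9484 · 16.13 · 0.0316 / 1.88e-05 = 2.571e+04.
Re > 4000 → turbulent. Relative roughness ε/D = 2.1e-06/0.0316 = 6.65e-05. Swamee-Jain: f = 0.25/(log₁₀[6.65e-05/3.7 + 5.74/2.571e+04^0.9])² = 0.25/(log₁₀[1.8e-05 + 0.000616])² = 0.25/(-3.198)² = 0.02445.
Total minor-loss coefficient ΣK = 2·0.31 = 0.62.
ΔP = [f·L/D + ΣK]·(ρV²/2) = [0.02445·31.97/0.0316 + 0.62]·(0.9484·16.13²/2) = [24.74 + 0.62]·123.3 = 3127 Pa.
ΔP = 3127 Pa = 3.127 kPa.

ΔP ≈ 3.127 kPa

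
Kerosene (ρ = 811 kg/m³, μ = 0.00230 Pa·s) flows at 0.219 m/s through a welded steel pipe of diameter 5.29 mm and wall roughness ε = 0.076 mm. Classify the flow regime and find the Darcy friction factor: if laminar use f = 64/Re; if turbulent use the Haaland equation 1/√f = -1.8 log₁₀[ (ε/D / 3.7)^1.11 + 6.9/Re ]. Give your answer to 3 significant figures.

Re = ρVD/μ = 811·0.219·0.00529/0.0023 = 408.5.
Re < 2300 → laminar, so f = 64/Re = 0.1567 (roughness is irrelevant in laminar flow).

f ≈ 0.157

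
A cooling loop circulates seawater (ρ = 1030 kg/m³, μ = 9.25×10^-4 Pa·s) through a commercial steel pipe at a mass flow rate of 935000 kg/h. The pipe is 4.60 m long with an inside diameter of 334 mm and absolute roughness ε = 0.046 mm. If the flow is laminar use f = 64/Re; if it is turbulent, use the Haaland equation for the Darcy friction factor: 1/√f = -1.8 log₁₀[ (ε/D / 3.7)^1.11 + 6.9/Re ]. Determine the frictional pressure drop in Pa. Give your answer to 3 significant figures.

ṁ = 935000 kg/h = 935000/3600 = 259.7 kg/s.
A = πD²/4 = π(0.334)²/4 = 0.08762 m²; mean velocity V = ṁ/(ρA) = 259.7/(1030 · 0.08762) = 2.878 m/s.
Reynolds number Re = ρVD/μ = 1030 · 2.878 · 0.334 / 0.000925 = 1.07e+06.
Re > 4000 → turbulent. Relative roughness ε/D = 4.6e-05/0.334 = 0.000138. Haaland: 1/√f = -1.8 log₁₀[(0.000138/3.7)^1.11 + 6.9/1.07e+06] = -1.8 log₁₀[1.21e-05 + 6.45e-06] = 8.516, so f = 0.01379.
Darcy-Weisbach: ΔP = f(L/D)(ρV²/2) = 0.01379·(4.6/0.334)·(1030·2.878²/2) = 0.01379·13.77·4266 = 810 Pa.

ΔP ≈ 810 Pa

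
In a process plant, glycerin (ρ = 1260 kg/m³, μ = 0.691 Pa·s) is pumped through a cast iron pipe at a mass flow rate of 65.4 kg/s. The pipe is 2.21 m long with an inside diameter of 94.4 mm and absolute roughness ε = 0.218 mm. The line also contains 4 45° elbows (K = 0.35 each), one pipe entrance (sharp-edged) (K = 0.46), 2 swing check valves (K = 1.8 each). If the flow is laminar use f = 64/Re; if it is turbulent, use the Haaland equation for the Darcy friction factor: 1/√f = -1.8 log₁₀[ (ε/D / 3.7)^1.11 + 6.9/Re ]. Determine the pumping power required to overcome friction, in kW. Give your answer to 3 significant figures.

A = πD²/4 = π(0.0944)²/4 = 0.006999 m²; mean velocity V = ṁ/(ρA) = 65.4/(1260 · 0.006999) = 7.416 m/s.
Reynolds number Re = ρVD/μ = 1260 · 7.416 · 0.0944 / 0.691 = 1277.
Re < 2300 → laminar flow, so f = 64/Re = 64/1277 = 0.05014 (the turbulent correlation is not needed).
Total minor-loss coefficient ΣK = 4·0.35 + 1·0.46 + 2·1.8 = 5.46.
ΔP = [f·L/D + ΣK]·(ρV²/2) = [0.05014·2.21/0.0944 + 5.46]·(1260·7.416²/2) = [1.174 + 5.46]·3.465e+04 = 2.298e+05 Pa.
Q = ṁ/ρ = 65.4/1260 = 0.0519 m³/s.
Pumping power P = QΔP = 0.0519·2.298e+05 = 11930 W = 11.9 kW.

P ≈ 11.9 kW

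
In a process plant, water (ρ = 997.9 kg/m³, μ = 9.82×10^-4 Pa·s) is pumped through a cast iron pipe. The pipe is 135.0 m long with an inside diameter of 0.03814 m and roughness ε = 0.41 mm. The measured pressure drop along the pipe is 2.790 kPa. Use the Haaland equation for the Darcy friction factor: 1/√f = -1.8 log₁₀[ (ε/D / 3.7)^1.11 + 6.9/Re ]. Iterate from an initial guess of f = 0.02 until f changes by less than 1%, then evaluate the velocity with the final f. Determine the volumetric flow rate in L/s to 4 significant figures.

Rearranging Darcy-Weisbach: V = √(2·ΔP·D/(f·L·ρ)). With ε/D = 0.00041/0.03814 = 0.0107, iterate starting from f = 0.02:
  f = 0.02 → V = √(2·2790·0.03814/(0.02·135·997.9)) = 0.281 m/s; Re = ρVD/μ = 1.089e+04; f → 0.04345
  f = 0.04345 → V = 0.1907 m/s; Re = 7390; f → 0.04535
  f = 0.04535 → V = 0.1866 m/s; Re = 7234; f → 0.04547
Converged (Δf/f < 1%). With the final f = 0.04547: V = √(2·2790·0.03814/(0.04547·135·997.9)) = 0.1864 m/s.
Q = V·A = 0.1864·(π/4·0.03814²) = 0.0002129 m³/s = 0.2129 L/s.

Q ≈ 0.2129 L/s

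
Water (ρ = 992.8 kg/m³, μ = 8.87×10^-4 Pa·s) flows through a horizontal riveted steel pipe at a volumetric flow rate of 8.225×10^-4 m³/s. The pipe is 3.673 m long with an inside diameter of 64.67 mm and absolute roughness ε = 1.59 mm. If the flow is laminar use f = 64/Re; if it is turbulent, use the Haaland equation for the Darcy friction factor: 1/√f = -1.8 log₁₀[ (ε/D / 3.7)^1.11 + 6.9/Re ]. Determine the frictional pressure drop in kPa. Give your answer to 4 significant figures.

ΔP ≈ 0.09666 kPa

Cross-sectional area A = πD²/4 = π(0.06467)²/4 = 0.003285 m²; mean velocity V = Q/A = 0.0008225/0.003285 = 0.2504 m/s.
Reynolds number Re = ρVD/μ = 992.8 · 0.2504 · 0.06467 / 0.000887 = 1.813e+04.
Re > 4000 → turbulent. Relative roughness ε/D = 0.00159/0.06467 = 0.0246. Haaland: 1/√f = -1.8 log₁₀[(0.0246/3.7)^1.11 + 6.9/1.813e+04] = -1.8 log₁₀[0.00383 + 0.000381] = 4.277, so f = 0.05468.
Darcy-Weisbach: ΔP = f(L/D)(ρV²/2) = 0.05468·(3.673/0.06467)·(992.8·0.2504²/2) = 0.05468·56.8·31.13 = 96.66 Pa.
ΔP = 96.66 Pa = 0.09666 kPa.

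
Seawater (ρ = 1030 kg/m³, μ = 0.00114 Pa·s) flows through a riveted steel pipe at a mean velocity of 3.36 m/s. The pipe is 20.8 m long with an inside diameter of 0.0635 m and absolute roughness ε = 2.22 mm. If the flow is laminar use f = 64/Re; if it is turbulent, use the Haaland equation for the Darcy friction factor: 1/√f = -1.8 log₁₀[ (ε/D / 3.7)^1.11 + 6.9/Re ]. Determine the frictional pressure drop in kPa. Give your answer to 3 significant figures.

ΔP ≈ 117 kPa

Reynolds number Re = ρVD/μ = 1030 · 3.36 · 0.0635 / 0.00114 = 1.928e+05.
Re > 4000 → turbulent. Relative roughness ε/D = 0.00222/0.0635 = 0.035. Haaland: 1/√f = -1.8 log₁₀[(0.035/3.7)^1.11 + 6.9/1.928e+05] = -1.8 log₁₀[0.00566 + 3.58e-05] = 4.04, so f = 0.06126.
Darcy-Weisbach: ΔP = f(L/D)(ρV²/2) = 0.06126·(20.8/0.0635)·(1030·3.36²/2) = 0.06126·327.6·5814 = 1.167e+05 Pa.
ΔP = 1.167e+05 Pa = 117 kPa.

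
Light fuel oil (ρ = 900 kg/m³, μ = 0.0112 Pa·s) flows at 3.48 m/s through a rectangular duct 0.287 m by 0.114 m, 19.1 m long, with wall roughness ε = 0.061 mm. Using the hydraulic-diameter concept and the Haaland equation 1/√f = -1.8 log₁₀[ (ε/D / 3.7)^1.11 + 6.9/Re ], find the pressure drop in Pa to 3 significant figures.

Hydraulic diameter D_h = 4A/P = 4·(0.287·0.114)/(2·(0.287+0.114)) = 0.1309/0.802 = 0.1632 m.
Re = ρVD_h/μ = 900·3.48·0.1632/0.0112 = 4.563e+04.
ε/D_h = 6.1e-05/0.1632 = 0.000374; Haaland gives 1/√f = -1.8 log₁₀[3.67e-05+0.000151] = 6.707, so f = 0.02223.
ΔP = f(L/D_h)(ρV²/2) = 0.02223·19.1/0.1632·5450 = 1.418e+04 Pa.

ΔP ≈ 14200 Pa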